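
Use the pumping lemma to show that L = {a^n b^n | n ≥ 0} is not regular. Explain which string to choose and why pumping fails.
Language: L = {a^n b^n | n ≥ 0} (equal numbers of a's followed by b's)
Step 1: Assume for contradiction that L is regular, with pumping length p.
Step 2: Choose s = a^p b^p. Then s ∈ L (it has p a's followed by p b's) and |s| ≥ p.
Step 3: Consider any decomposition s = xyz with |xy| ≤ p and |y| > 0. Since |xy| ≤ p and the first p symbols of s are all a's, y = a^k for some k with 1 ≤ k ≤ p.
Step 4: Pumping up (i = 2): xy²z = a^(p+k) b^p, which has more a's than b's, so xy²z ∉ L.
This contradicts the pumping lemma, so L is not regular.

Final answer: Choose s = a^p b^p. Since |xy| ≤ p, y = a^k with k ≥ 1. Then xy²z = a^(p+k) b^p ∉ L.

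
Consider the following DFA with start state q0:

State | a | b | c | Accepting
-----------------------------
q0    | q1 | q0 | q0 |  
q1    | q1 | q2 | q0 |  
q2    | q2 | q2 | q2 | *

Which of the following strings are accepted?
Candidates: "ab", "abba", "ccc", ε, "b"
"ab": q0 → q1 → q2; q2 is accepting → accepted
"abba": q0 → q1 → q2 → q2 → q2; q2 is accepting → accepted
"ccc": q0 → q0 → q0 → q0; q0 is not accepting → rejected
ε: q0; q0 is not accepting → rejected
"b": q0 → q0; q0 is not accepting → rejected

Final answer: "ab", "abba"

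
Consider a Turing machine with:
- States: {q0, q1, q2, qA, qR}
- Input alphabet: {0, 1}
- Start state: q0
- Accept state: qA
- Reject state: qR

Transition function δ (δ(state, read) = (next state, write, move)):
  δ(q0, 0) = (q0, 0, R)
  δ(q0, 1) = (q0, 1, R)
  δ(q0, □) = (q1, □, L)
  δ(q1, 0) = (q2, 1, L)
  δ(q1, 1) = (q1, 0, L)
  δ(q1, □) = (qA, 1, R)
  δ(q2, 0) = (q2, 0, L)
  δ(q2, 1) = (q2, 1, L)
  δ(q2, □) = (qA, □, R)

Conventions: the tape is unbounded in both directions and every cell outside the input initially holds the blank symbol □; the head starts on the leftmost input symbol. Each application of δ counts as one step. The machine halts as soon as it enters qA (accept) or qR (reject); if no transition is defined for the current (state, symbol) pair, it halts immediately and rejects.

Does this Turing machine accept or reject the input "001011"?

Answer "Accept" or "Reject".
Step 0: [q0]001011 (head at position 0)
Step 1: δ(q0, 0) = (q0, 0, R)  ⊢  0[q0]01011 (head at position 1)
Step 2: δ(q0, 0) = (q0, 0, R)  ⊢  00[q0]1011 (head at position 2)
Step 3: δ(q0, 1) = (q0, 1, R)  ⊢  001[q0]011 (head at position 3)
Step 4: δ(q0, 0) = (q0, 0, R)  ⊢  0010[q0]11 (head at position 4)
Step 5: δ(q0, 1) = (q0, 1, R)  ⊢  00101[q0]1 (head at position 5)
Step 6: δ(q0, 1) = (q0, 1, R)  ⊢  001011[q0]□ (head at position 6)
Step 7: δ(q0, □) = (q1, □, L)  ⊢  00101[q1]1□ (head at position 5)
Step 8: δ(q1, 1) = (q1, 0, L)  ⊢  0010[q1]10□ (head at position 4)
Step 9: δ(q1, 1) = (q1, 0, L)  ⊢  001[q1]000□ (head at position 3)
Step 10: δ(q1, 0) = (q2, 1, L)  ⊢  00[q2]1100□ (head at position 2)
Step 11: δ(q2, 1) = (q2, 1, L)  ⊢  0[q2]01100□ (head at position 1)
Step 12: δ(q2, 0) = (q2, 0, L)  ⊢  [q2]001100□ (head at position 0)
Step 13: δ(q2, 0) = (q2, 0, L)  ⊢  [q2]□001100□ (head at position -1)
Step 14: δ(q2, □) = (qA, □, R)  ⊢  □[qA]001100□ (head at position 0)
The machine is in qA, so it halts and accepts.

Final answer: Accept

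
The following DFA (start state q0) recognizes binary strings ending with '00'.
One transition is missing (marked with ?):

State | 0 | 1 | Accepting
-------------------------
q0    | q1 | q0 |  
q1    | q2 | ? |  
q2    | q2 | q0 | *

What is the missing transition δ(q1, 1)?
q0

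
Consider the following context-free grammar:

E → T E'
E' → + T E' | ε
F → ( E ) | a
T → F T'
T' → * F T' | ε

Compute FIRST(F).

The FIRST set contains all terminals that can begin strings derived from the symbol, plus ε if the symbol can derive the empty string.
FIRST(F): F → ( E ) contributes '(' and F → a contributes 'a', so FIRST(F) = {(, a}. F is not nullable.

Final answer: {(, a}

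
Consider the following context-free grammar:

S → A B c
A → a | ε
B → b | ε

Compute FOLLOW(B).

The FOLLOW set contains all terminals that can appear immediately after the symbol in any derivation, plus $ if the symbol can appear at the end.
B occurs in S → A B c, immediately followed by the terminal c. So FOLLOW(B) = {c}.

Final answer: {c}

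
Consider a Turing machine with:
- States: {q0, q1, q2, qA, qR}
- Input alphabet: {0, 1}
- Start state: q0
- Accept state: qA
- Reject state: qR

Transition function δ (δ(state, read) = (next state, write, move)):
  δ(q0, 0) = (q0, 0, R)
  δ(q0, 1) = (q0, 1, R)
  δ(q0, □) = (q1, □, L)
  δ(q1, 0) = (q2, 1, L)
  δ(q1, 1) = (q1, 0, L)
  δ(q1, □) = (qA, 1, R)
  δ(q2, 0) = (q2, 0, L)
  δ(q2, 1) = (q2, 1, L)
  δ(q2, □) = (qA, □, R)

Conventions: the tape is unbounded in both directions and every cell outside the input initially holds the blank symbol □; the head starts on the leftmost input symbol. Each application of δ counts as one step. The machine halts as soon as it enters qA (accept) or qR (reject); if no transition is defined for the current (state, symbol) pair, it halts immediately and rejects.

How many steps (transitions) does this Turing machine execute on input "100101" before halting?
Step 0: [q0]100101 (head at position 0)
Step 1: δ(q0, 1) = (q0, 1, R)  ⊢  1[q0]00101 (head at position 1)
Step 2: δ(q0, 0) = (q0, 0, R)  ⊢  10[q0]0101 (head at position 2)
Step 3: δ(q0, 0) = (q0, 0, R)  ⊢  100[q0]101 (head at position 3)
Step 4: δ(q0, 1) = (q0, 1, R)  ⊢  1001[q0]01 (head at position 4)
Step 5: δ(q0, 0) = (q0, 0, R)  ⊢  10010[q0]1 (head at position 5)
Step 6: δ(q0, 1) = (q0, 1, R)  ⊢  100101[q0]□ (head at position 6)
Step 7: δ(q0, □) = (q1, □, L)  ⊢  10010[q1]1□ (head at position 5)
Step 8: δ(q1, 1) = (q1, 0, L)  ⊢  1001[q1]00□ (head at position 4)
Step 9: δ(q1, 0) = (q2, 1, L)  ⊢  100[q2]110□ (head at position 3)
Step 10: δ(q2, 1) = (q2, 1, L)  ⊢  10[q2]0110□ (head at position 2)
Step 11: δ(q2, 0) = (q2, 0, L)  ⊢  1[q2]00110□ (head at position 1)
Step 12: δ(q2, 0) = (q2, 0, L)  ⊢  [q2]100110□ (head at position 0)
Step 13: δ(q2, 1) = (q2, 1, L)  ⊢  [q2]□100110□ (head at position -1)
Step 14: δ(q2, □) = (qA, □, R)  ⊢  □[qA]100110□ (head at position 0)
The machine is in qA, so it halts and accepts.
Number of transitions executed: 14.

Final answer: 14 steps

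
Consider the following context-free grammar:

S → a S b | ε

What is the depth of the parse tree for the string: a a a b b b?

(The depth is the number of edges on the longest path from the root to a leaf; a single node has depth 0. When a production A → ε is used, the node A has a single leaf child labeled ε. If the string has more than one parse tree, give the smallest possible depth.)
The only parse tree applies S → a S b 3 times (once per matching a…b pair) and then S → ε.
The S nodes sit at depths 0, 1, …, 3; the innermost S (depth 3) has the single child ε at depth 4.
The terminal leaves a, b are at depths 1..3, so the longest root-to-leaf path is S → S → … → S → ε with 4 edges.
Depth = 4.

Final answer: 4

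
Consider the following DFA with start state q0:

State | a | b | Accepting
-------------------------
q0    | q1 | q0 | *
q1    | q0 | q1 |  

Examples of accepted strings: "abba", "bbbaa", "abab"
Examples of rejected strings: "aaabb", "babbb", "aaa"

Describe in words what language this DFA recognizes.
strings over {a,b} with an even number of a's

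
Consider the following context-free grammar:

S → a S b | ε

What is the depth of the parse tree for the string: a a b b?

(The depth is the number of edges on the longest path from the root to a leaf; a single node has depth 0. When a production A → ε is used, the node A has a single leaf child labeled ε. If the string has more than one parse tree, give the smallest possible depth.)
The only parse tree applies S → a S b 2 times (once per matching a…b pair) and then S → ε.
The S nodes sit at depths 0, 1, …, 2; the innermost S (depth 2) has the single child ε at depth 3.
The terminal leaves a, b are at depths 1..2, so the longest root-to-leaf path is S → S → … → S → ε with 3 edges.
Depth = 3.

Final answer: 3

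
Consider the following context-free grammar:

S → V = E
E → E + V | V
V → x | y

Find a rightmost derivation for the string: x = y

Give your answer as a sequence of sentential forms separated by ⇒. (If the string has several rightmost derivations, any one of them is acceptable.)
Start with S.
Step 1: the rightmost non-terminal is S; apply S → V = E:  V = E
Step 2: the rightmost non-terminal is E; apply E → V:  V = V
Step 3: the rightmost non-terminal is V; apply V → y:  V = y
Step 4: the rightmost non-terminal is V; apply V → x:  x = y

Final answer: S ⇒ V = E ⇒ V = V ⇒ V = y ⇒ x = y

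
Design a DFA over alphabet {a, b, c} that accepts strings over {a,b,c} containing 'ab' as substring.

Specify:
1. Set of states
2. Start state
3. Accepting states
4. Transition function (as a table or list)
One valid DFA (any DFA recognizing the same language is acceptable):
States: {q0, q1, q2}
Start: q0
Accepting: {q2}
Transitions (accepting states marked with *):
State | a | b | c | Accepting
-----------------------------
q0    | q1 | q0 | q0 |  
q1    | q1 | q2 | q0 |  
q2    | q2 | q2 | q2 | *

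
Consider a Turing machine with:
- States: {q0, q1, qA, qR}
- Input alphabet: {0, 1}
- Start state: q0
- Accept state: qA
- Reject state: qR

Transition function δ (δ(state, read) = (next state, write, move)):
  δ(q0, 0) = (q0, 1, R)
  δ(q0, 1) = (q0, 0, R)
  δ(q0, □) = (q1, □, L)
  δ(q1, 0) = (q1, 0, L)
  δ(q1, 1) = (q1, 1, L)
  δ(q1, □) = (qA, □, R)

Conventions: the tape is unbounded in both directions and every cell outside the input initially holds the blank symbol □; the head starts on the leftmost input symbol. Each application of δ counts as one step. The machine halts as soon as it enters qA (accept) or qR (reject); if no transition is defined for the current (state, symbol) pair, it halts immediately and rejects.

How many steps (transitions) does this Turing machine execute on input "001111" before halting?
Step 0: [q0]001111 (head at position 0)
Step 1: δ(q0, 0) = (q0, 1, R)  ⊢  1[q0]01111 (head at position 1)
Step 2: δ(q0, 0) = (q0, 1, R)  ⊢  11[q0]1111 (head at position 2)
Step 3: δ(q0, 1) = (q0, 0, R)  ⊢  110[q0]111 (head at position 3)
Step 4: δ(q0, 1) = (q0, 0, R)  ⊢  1100[q0]11 (head at position 4)
Step 5: δ(q0, 1) = (q0, 0, R)  ⊢  11000[q0]1 (head at position 5)
Step 6: δ(q0, 1) = (q0, 0, R)  ⊢  110000[q0]□ (head at position 6)
Step 7: δ(q0, □) = (q1, □, L)  ⊢  11000[q1]0□ (head at position 5)
Step 8: δ(q1, 0) = (q1, 0, L)  ⊢  1100[q1]00□ (head at position 4)
Step 9: δ(q1, 0) = (q1, 0, L)  ⊢  110[q1]000□ (head at position 3)
Step 10: δ(q1, 0) = (q1, 0, L)  ⊢  11[q1]0000□ (head at position 2)
Step 11: δ(q1, 0) = (q1, 0, L)  ⊢  1[q1]10000□ (head at position 1)
Step 12: δ(q1, 1) = (q1, 1, L)  ⊢  [q1]110000□ (head at position 0)
Step 13: δ(q1, 1) = (q1, 1, L)  ⊢  [q1]□110000□ (head at position -1)
Step 14: δ(q1, □) = (qA, □, R)  ⊢  □[qA]110000□ (head at position 0)
The machine is in qA, so it halts and accepts.
Number of transitions executed: 14.

Final answer: 14 steps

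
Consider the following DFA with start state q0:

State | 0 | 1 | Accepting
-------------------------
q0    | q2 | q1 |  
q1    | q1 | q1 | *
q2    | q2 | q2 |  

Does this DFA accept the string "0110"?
Start in q0.
Read '0': q0 → q2
Read '1': q2 → q2
Read '1': q2 → q2
Read '0': q2 → q2
Final state q2 is not accepting, so the string is rejected.

Final answer: No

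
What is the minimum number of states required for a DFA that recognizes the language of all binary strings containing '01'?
Language: binary strings containing '01'
Lower bound (Myhill–Nerode): the prefixes ε, 0, 01 are pairwise distinguishable:
  ε vs 01: suffix ε distinguishes them (ε is rejected, 01 is accepted)
  0 vs 01: suffix ε distinguishes them (0 is rejected, 01 is accepted)
  ε vs 0: suffix 1 distinguishes them (ε·1 = 1 is rejected, 0·1 = 01 is accepted)
So any DFA needs at least 3 states.
Upper bound: a DFA with 3 states exists (one state per class above: 'no progress', 'last symbol 0', and 'seen 01' (accepting sink)).
Minimum states: 3

Final answer: 3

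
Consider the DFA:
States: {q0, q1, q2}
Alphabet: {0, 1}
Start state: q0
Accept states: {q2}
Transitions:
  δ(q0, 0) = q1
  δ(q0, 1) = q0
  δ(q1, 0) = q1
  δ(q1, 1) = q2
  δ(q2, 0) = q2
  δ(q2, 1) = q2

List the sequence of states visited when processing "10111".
Starting at q0
Read '1': q0 -> q0
Read '0': q0 -> q1
Read '1': q1 -> q2
Read '1': q2 -> q2
Read '1': q2 -> q2

Final answer: q0 -> q0 -> q1 -> q2 -> q2 -> q2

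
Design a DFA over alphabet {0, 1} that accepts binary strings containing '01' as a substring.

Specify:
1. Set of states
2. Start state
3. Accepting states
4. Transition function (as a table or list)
One valid DFA (any DFA recognizing the same language is acceptable):
States: {q0, q1, q2}
Start: q0
Accepting: {q2}
Transitions (accepting states marked with *):
State | 0 | 1 | Accepting
-------------------------
q0    | q1 | q0 |  
q1    | q1 | q2 |  
q2    | q2 | q2 | *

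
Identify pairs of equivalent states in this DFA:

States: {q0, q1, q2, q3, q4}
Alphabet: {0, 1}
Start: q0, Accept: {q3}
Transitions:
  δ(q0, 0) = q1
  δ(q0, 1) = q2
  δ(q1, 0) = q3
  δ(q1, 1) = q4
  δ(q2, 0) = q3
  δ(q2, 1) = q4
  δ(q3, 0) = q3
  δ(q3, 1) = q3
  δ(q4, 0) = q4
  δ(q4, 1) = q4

Using the table-filling algorithm:
Round 0 – mark pairs where exactly one state is accepting: (q0,q3), (q1,q3), (q2,q3), (q3,q4)
Round 1 – newly marked: (q0,q1) [on 0: q1 vs q3, already marked]; (q0,q2) [on 0: q1 vs q3, already marked]; (q1,q4) [on 0: q3 vs q4, already marked]; (q2,q4) [on 0: q3 vs q4, already marked]
Round 2 – newly marked: (q0,q4) [on 0: q1 vs q4, already marked]
No further pairs can be marked.
(q1, q2) unmarked: δ(q1,0)=q3, δ(q2,0)=q3; δ(q1,1)=q4, δ(q2,1)=q4 → equivalent
Equivalent pairs: (q1, q2)

Final answer: Equivalent pairs: (q1, q2)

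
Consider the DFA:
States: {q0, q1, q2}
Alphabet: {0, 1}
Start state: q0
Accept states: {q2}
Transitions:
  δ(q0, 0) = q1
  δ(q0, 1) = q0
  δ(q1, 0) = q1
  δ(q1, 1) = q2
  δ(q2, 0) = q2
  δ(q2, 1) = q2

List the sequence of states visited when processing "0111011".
Starting at q0
Read '0': q0 -> q1
Read '1': q1 -> q2
Read '1': q2 -> q2
Read '1': q2 -> q2
Read '0': q2 -> q2
Read '1': q2 -> q2
Read '1': q2 -> q2

Final answer: q0 -> q1 -> q2 -> q2 -> q2 -> q2 -> q2 -> q2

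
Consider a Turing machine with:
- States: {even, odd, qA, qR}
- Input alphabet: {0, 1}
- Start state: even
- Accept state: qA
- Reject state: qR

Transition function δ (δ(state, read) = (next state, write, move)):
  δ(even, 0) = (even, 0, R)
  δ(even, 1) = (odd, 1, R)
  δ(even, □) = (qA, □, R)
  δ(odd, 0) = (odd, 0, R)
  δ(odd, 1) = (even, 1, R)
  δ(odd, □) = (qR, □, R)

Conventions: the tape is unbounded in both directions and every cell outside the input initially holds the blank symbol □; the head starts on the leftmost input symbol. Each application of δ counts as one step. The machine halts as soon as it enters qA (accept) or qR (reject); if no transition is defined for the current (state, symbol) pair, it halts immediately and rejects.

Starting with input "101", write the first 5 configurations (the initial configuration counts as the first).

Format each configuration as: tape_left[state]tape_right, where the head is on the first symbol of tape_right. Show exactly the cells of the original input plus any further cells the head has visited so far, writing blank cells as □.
Step 0: [even]101 (head at position 0)
Step 1: δ(even, 1) = (odd, 1, R)  ⊢  1[odd]01 (head at position 1)
Step 2: δ(odd, 0) = (odd, 0, R)  ⊢  10[odd]1 (head at position 2)
Step 3: δ(odd, 1) = (even, 1, R)  ⊢  101[even]□ (head at position 3)
Step 4: δ(even, □) = (qA, □, R)  ⊢  101□[qA]□ (head at position 4)

Final answer: [even]101 ⊢ 1[odd]01 ⊢ 10[odd]1 ⊢ 101[even]□ ⊢ 101□[qA]□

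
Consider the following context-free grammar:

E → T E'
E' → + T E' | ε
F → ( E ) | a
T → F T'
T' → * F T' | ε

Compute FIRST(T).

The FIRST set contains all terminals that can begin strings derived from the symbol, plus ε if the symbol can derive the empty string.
FIRST(F): F → ( E ) contributes '(' and F → a contributes 'a', so FIRST(F) = {(, a}. F is not nullable.
FIRST(T): T → F T' begins with F, and F is not nullable, so FIRST(T) = FIRST(F) = {(, a}.

Final answer: {(, a}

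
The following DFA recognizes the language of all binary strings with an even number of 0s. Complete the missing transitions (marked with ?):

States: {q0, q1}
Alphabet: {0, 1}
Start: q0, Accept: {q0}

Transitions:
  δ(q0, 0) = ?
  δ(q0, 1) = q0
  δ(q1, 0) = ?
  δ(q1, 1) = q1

What each state remembers (consistent with the given transitions and accept states):
  q0: an even number of 0s has been read so far
  q1: an odd number of 0s has been read so far
Filling in the missing entries:
  δ(q0, 0): in q0 (an even number of 0s has been read so far), after reading 0 we have: an odd number of 0s has been read so far → q1
  δ(q1, 0): in q1 (an odd number of 0s has been read so far), after reading 0 we have: an even number of 0s has been read so far → q0

Final answer: δ(q0, 0) = q1; δ(q1, 0) = q0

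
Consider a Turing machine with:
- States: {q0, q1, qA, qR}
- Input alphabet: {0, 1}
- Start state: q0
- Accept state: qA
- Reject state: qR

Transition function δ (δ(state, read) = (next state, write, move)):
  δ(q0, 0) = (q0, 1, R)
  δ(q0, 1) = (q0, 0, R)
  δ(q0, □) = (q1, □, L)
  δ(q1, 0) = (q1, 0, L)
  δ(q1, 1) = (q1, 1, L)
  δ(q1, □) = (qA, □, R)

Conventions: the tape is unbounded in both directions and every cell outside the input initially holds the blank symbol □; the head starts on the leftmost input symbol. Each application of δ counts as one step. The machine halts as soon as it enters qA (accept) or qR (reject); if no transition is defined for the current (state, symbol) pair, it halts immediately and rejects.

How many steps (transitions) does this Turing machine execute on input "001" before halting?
Step 0: [q0]001 (head at position 0)
Step 1: δ(q0, 0) = (q0, 1, R)  ⊢  1[q0]01 (head at position 1)
Step 2: δ(q0, 0) = (q0, 1, R)  ⊢  11[q0]1 (head at position 2)
Step 3: δ(q0, 1) = (q0, 0, R)  ⊢  110[q0]□ (head at position 3)
Step 4: δ(q0, □) = (q1, □, L)  ⊢  11[q1]0□ (head at position 2)
Step 5: δ(q1, 0) = (q1, 0, L)  ⊢  1[q1]10□ (head at position 1)
Step 6: δ(q1, 1) = (q1, 1, L)  ⊢  [q1]110□ (head at position 0)
Step 7: δ(q1, 1) = (q1, 1, L)  ⊢  [q1]□110□ (head at position -1)
Step 8: δ(q1, □) = (qA, □, R)  ⊢  □[qA]110□ (head at position 0)
The machine is in qA, so it halts and accepts.
Number of transitions executed: 8.

Final answer: 8 steps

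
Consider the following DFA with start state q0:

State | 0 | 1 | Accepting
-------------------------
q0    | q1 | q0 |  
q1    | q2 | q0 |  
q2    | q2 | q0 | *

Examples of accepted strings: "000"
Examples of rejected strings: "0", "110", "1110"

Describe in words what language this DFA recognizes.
binary strings ending with '00'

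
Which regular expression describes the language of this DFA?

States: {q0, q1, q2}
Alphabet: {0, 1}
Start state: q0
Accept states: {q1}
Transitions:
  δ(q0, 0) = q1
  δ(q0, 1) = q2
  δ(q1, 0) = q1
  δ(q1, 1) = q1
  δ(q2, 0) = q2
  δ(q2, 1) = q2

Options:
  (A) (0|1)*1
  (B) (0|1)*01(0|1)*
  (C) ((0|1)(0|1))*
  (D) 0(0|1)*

Testing sample strings against the DFA:
  '10' -> rejected
  '0110' -> accepted
  '1010' -> rejected
  '01100' -> accepted
Checking each option for a counterexample:
  (A) (0|1)*1: '0' is accepted by the DFA but does not match the regex → eliminated
  (B) (0|1)*01(0|1)*: '0' is accepted by the DFA but does not match the regex → eliminated
  (C) ((0|1)(0|1))*: ε is rejected by the DFA but matches the regex → eliminated
  (D) 0(0|1)*: agrees with the DFA on all strings of length ≤ 4
Only (D) 0(0|1)* is consistent with the DFA.

Final answer: (D) 0(0|1)*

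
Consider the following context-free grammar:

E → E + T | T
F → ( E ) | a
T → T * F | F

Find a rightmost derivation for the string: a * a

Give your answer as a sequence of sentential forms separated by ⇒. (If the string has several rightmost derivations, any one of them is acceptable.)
Start with E.
Step 1: the rightmost non-terminal is E; apply E → T:  T
Step 2: the rightmost non-terminal is T; apply T → T * F:  T * F
Step 3: the rightmost non-terminal is F; apply F → a:  T * a
Step 4: the rightmost non-terminal is T; apply T → F:  F * a
Step 5: the rightmost non-terminal is F; apply F → a:  a * a

Final answer: E ⇒ T ⇒ T * F ⇒ T * a ⇒ F * a ⇒ a * a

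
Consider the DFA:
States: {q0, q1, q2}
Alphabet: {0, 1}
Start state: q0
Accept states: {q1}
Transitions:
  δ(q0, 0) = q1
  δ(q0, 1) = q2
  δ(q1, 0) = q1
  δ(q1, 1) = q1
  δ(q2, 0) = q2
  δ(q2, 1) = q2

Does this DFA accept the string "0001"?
Processing string "0001":
  q0 --0--> q1
  q1 --0--> q1
  q1 --0--> q1
  q1 --1--> q1
Final state: q1
Accept states: {q1}
q1 is an accept state, so the string is accepted.

Final answer: Yes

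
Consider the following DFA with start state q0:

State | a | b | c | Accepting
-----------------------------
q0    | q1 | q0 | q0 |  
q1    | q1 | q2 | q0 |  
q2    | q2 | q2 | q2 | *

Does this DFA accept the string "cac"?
Start in q0.
Read 'c': q0 → q0
Read 'a': q0 → q1
Read 'c': q1 → q0
Final state q0 is not accepting, so the string is rejected.

Final answer: No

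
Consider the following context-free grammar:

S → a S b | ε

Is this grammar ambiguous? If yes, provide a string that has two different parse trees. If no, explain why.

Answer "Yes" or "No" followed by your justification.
At every step exactly one production applies: if the remaining string to generate is non-empty it starts with a and ends with b, forcing S → a S b; if it is empty, S → ε is forced. Hence each string a^n b^n has exactly one derivation (S → a S b applied n times, then S → ε) and one parse tree.

Final answer: No - the grammar is unambiguous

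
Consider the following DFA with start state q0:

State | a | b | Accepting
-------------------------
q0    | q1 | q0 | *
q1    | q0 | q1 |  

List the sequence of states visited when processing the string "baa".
q0 → q0 → q1 → q0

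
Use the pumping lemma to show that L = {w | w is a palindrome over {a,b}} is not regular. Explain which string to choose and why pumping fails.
Language: L = {w | w is a palindrome over {a,b}} (strings that read the same forwards and backwards)
Step 1: Assume for contradiction that L is regular, with pumping length p.
Step 2: Choose s = a^p b a^p. Then s ∈ L (it reads the same forwards and backwards) and |s| ≥ p.
Step 3: Consider any decomposition s = xyz with |xy| ≤ p and |y| > 0. Since |xy| ≤ p and the first p symbols of s are all a's, y = a^k for some k with 1 ≤ k ≤ p.
Step 4: Pumping up (i = 2): xy²z = a^(p+k) b a^p. Its reverse is a^p b a^(p+k) ≠ a^(p+k) b a^p (the single b is no longer in the middle), so xy²z is not a palindrome and xy²z ∉ L.
This contradicts the pumping lemma, so L is not regular.

Final answer: Choose s = a^p b a^p. Since |xy| ≤ p, y = a^k with k ≥ 1. Then xy²z = a^(p+k) b a^p is not a palindrome, so ∉ L.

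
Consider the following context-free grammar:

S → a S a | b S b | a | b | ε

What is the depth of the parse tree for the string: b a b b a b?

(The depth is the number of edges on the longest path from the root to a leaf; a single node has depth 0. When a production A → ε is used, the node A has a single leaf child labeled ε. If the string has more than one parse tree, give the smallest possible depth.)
The string has even length 6, so its (unique) parse tree peels off matching outer symbols: S → b S b, S → a S a, S → b S b, and finally S → ε for the empty middle.
The S nodes are at depths 0..3; the ε leaf under the innermost S is at depth 4 (terminal leaves are at depths 1..3).
Depth = 4.

Final answer: 4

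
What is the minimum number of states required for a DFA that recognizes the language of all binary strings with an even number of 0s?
Language: binary strings with an even number of 0s
Lower bound (Myhill–Nerode): the prefixes ε, 0 are pairwise distinguishable:
  ε vs 0: suffix ε distinguishes them (ε has zero 0s (accepted), 0 has one 0 (rejected))
So any DFA needs at least 2 states.
Upper bound: a DFA with 2 states exists (one state per class above).
Minimum states: 2

Final answer: 2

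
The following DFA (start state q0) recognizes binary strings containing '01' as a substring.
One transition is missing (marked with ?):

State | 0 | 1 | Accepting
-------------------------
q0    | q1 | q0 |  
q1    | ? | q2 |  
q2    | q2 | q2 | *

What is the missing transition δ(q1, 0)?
q1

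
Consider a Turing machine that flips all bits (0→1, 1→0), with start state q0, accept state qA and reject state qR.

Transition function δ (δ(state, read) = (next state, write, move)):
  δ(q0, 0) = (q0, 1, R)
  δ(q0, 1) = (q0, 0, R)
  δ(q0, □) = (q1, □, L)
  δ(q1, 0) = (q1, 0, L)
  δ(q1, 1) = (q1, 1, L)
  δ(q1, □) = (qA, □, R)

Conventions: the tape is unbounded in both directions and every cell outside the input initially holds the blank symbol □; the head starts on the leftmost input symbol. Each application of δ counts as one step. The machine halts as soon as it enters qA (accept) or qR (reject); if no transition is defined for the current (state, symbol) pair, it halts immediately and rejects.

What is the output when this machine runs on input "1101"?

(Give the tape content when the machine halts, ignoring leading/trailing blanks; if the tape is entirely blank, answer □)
Step 0: [q0]1101 (head at position 0)
Step 1: δ(q0, 1) = (q0, 0, R)  ⊢  0[q0]101 (head at position 1)
Step 2: δ(q0, 1) = (q0, 0, R)  ⊢  00[q0]01 (head at position 2)
Step 3: δ(q0, 0) = (q0, 1, R)  ⊢  001[q0]1 (head at position 3)
Step 4: δ(q0, 1) = (q0, 0, R)  ⊢  0010[q0]□ (head at position 4)
Step 5: δ(q0, □) = (q1, □, L)  ⊢  001[q1]0□ (head at position 3)
Step 6: δ(q1, 0) = (q1, 0, L)  ⊢  00[q1]10□ (head at position 2)
Step 7: δ(q1, 1) = (q1, 1, L)  ⊢  0[q1]010□ (head at position 1)
Step 8: δ(q1, 0) = (q1, 0, L)  ⊢  [q1]0010□ (head at position 0)
Step 9: δ(q1, 0) = (q1, 0, L)  ⊢  [q1]□0010□ (head at position -1)
Step 10: δ(q1, □) = (qA, □, R)  ⊢  □[qA]0010□ (head at position 0)
The machine is in qA, so it halts and accepts.
Tape content when halted (ignoring surrounding blanks): 0010

Final answer: Output: 0010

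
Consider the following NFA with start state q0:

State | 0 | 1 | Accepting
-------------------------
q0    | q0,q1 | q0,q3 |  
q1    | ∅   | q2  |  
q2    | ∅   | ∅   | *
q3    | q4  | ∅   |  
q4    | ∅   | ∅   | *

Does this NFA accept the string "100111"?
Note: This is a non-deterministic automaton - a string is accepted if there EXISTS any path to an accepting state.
Track the set of states the NFA could be in: start {q0}
Read '1': {q0} → {q0, q3}
Read '0': {q0, q3} → {q0, q1, q4}
Read '0': {q0, q1, q4} → {q0, q1}
Read '1': {q0, q1} → {q0, q2, q3}
Read '1': {q0, q2, q3} → {q0, q3}
Read '1': {q0, q3} → {q0, q3}
Final set {q0, q3} contains no accepting state → rejected.

Final answer: No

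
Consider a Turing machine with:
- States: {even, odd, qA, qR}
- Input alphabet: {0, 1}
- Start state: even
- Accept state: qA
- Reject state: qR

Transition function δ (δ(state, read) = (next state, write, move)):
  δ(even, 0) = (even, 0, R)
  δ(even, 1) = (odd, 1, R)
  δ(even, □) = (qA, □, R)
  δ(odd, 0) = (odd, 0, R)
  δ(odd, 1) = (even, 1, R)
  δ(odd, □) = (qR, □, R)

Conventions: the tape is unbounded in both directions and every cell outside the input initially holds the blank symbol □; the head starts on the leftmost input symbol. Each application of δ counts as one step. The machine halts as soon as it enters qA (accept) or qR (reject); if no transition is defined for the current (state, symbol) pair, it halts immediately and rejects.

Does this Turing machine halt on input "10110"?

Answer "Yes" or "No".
Step 0: [even]10110 (head at position 0)
Step 1: δ(even, 1) = (odd, 1, R)  ⊢  1[odd]0110 (head at position 1)
Step 2: δ(odd, 0) = (odd, 0, R)  ⊢  10[odd]110 (head at position 2)
Step 3: δ(odd, 1) = (even, 1, R)  ⊢  101[even]10 (head at position 3)
Step 4: δ(even, 1) = (odd, 1, R)  ⊢  1011[odd]0 (head at position 4)
Step 5: δ(odd, 0) = (odd, 0, R)  ⊢  10110[odd]□ (head at position 5)
Step 6: δ(odd, □) = (qR, □, R)  ⊢  10110□[qR]□ (head at position 6)
The machine is in qR, so it halts and rejects.
It halts after 6 steps.

Final answer: Yes - halts after 6 steps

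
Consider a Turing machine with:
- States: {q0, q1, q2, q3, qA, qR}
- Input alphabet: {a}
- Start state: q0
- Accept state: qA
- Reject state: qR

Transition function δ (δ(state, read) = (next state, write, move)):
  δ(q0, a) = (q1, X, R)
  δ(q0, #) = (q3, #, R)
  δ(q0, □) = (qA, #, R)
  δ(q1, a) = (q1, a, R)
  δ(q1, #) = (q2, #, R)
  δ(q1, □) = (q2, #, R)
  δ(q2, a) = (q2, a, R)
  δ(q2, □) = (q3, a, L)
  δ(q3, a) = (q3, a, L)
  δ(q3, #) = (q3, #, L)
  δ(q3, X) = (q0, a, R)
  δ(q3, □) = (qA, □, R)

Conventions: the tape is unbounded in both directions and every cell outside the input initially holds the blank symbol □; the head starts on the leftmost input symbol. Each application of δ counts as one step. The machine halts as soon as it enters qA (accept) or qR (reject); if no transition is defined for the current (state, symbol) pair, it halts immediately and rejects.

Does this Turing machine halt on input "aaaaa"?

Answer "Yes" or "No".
Trace (configuration after each step, as tape_left[state]tape_right with head position):
Step 0: [q0]aaaaa (head at position 0)
Step 1: X[q1]aaaa (head 1)
Step 2: Xa[q1]aaa (head 2)
Step 3: Xaa[q1]aa (head 3)
Step 4: Xaaa[q1]a (head 4)
Step 5: Xaaaa[q1]□ (head 5)
Step 6: Xaaaa#[q2]□ (head 6)
Step 7: Xaaaa[q3]#a (head 5)
Step 8: Xaaa[q3]a#a (head 4)
Step 9: Xaa[q3]aa#a (head 3)
Step 10: Xa[q3]aaa#a (head 2)
Step 11: X[q3]aaaa#a (head 1)
Step 12: [q3]Xaaaa#a (head 0)
Step 13: a[q0]aaaa#a (head 1)
Step 14: aX[q1]aaa#a (head 2)
Step 15: aXa[q1]aa#a (head 3)
Step 16: aXaa[q1]a#a (head 4)
Step 17: aXaaa[q1]#a (head 5)
Step 18: aXaaa#[q2]a (head 6)
Step 19: aXaaa#a[q2]□ (head 7)
Step 20: aXaaa#[q3]aa (head 6)
Step 21: aXaaa[q3]#aa (head 5)
Step 22: aXaa[q3]a#aa (head 4)
Step 23: aXa[q3]aa#aa (head 3)
Step 24: aX[q3]aaa#aa (head 2)
Step 25: a[q3]Xaaa#aa (head 1)
Step 26: aa[q0]aaa#aa (head 2)
Step 27: aaX[q1]aa#aa (head 3)
Step 28: aaXa[q1]a#aa (head 4)
Step 29: aaXaa[q1]#aa (head 5)
Step 30: aaXaa#[q2]aa (head 6)
Step 31: aaXaa#a[q2]a (head 7)
Step 32: aaXaa#aa[q2]□ (head 8)
Step 33: aaXaa#a[q3]aa (head 7)
Step 34: aaXaa#[q3]aaa (head 6)
Step 35: aaXaa[q3]#aaa (head 5)
Step 36: aaXa[q3]a#aaa (head 4)
Step 37: aaX[q3]aa#aaa (head 3)
Step 38: aa[q3]Xaa#aaa (head 2)
Step 39: aaa[q0]aa#aaa (head 3)
Step 40: aaaX[q1]a#aaa (head 4)
Step 41: aaaXa[q1]#aaa (head 5)
Step 42: aaaXa#[q2]aaa (head 6)
Step 43: aaaXa#a[q2]aa (head 7)
Step 44: aaaXa#aa[q2]a (head 8)
Step 45: aaaXa#aaa[q2]□ (head 9)
Step 46: aaaXa#aa[q3]aa (head 8)
Step 47: aaaXa#a[q3]aaa (head 7)
Step 48: aaaXa#[q3]aaaa (head 6)
Step 49: aaaXa[q3]#aaaa (head 5)
Step 50: aaaX[q3]a#aaaa (head 4)
Step 51: aaa[q3]Xa#aaaa (head 3)
Step 52: aaaa[q0]a#aaaa (head 4)
Step 53: aaaaX[q1]#aaaa (head 5)
Step 54: aaaaX#[q2]aaaa (head 6)
Step 55: aaaaX#a[q2]aaa (head 7)
Step 56: aaaaX#aa[q2]aa (head 8)
Step 57: aaaaX#aaa[q2]a (head 9)
Step 58: aaaaX#aaaa[q2]□ (head 10)
Step 59: aaaaX#aaa[q3]aa (head 9)
Step 60: aaaaX#aa[q3]aaa (head 8)
Step 61: aaaaX#a[q3]aaaa (head 7)
Step 62: aaaaX#[q3]aaaaa (head 6)
Step 63: aaaaX[q3]#aaaaa (head 5)
Step 64: aaaa[q3]X#aaaaa (head 4)
Step 65: aaaaa[q0]#aaaaa (head 5)
Step 66: aaaaa#[q3]aaaaa (head 6)
Step 67: aaaaa[q3]#aaaaa (head 5)
Step 68: aaaa[q3]a#aaaaa (head 4)
Step 69: aaa[q3]aa#aaaaa (head 3)
Step 70: aa[q3]aaa#aaaaa (head 2)
Step 71: a[q3]aaaa#aaaaa (head 1)
Step 72: [q3]aaaaa#aaaaa (head 0)
Step 73: [q3]□aaaaa#aaaaa (head -1)
Step 74: □[qA]aaaaa#aaaaa (head 0)
The machine is in qA, so it halts and accepts.
It halts after 74 steps.

Final answer: Yes - halts after 74 steps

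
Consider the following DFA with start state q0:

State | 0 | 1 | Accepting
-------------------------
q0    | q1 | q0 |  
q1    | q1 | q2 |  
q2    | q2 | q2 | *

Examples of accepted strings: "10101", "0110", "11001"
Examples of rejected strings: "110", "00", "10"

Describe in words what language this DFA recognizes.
binary strings containing '01' as a substring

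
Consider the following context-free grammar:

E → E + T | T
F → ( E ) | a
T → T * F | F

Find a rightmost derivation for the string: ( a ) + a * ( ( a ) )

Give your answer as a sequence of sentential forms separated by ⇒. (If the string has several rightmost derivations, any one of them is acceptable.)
Start with E.
Step 1: the rightmost non-terminal is E; apply E → E + T:  E + T
Step 2: the rightmost non-terminal is T; apply T → T * F:  E + T * F
Step 3: the rightmost non-terminal is F; apply F → ( E ):  E + T * ( E )
Step 4: the rightmost non-terminal is E; apply E → T:  E + T * ( T )
Step 5: the rightmost non-terminal is T; apply T → F:  E + T * ( F )
Step 6: the rightmost non-terminal is F; apply F → ( E ):  E + T * ( ( E ) )
Step 7: the rightmost non-terminal is E; apply E → T:  E + T * ( ( T ) )
Step 8: the rightmost non-terminal is T; apply T → F:  E + T * ( ( F ) )
Step 9: the rightmost non-terminal is F; apply F → a:  E + T * ( ( a ) )
Step 10: the rightmost non-terminal is T; apply T → F:  E + F * ( ( a ) )
Step 11: the rightmost non-terminal is F; apply F → a:  E + a * ( ( a ) )
Step 12: the rightmost non-terminal is E; apply E → T:  T + a * ( ( a ) )
Step 13: the rightmost non-terminal is T; apply T → F:  F + a * ( ( a ) )
Step 14: the rightmost non-terminal is F; apply F → ( E ):  ( E ) + a * ( ( a ) )
Step 15: the rightmost non-terminal is E; apply E → T:  ( T ) + a * ( ( a ) )
Step 16: the rightmost non-terminal is T; apply T → F:  ( F ) + a * ( ( a ) )
Step 17: the rightmost non-terminal is F; apply F → a:  ( a ) + a * ( ( a ) )

Final answer: E ⇒ E + T ⇒ E + T * F ⇒ E + T * ( E ) ⇒ E + T * ( T ) ⇒ E + T * ( F ) ⇒ E + T * ( ( E ) ) ⇒ E + T * ( ( T ) ) ⇒ E + T * ( ( F ) ) ⇒ E + T * ( ( a ) ) ⇒ E + F * ( ( a ) ) ⇒ E + a * ( ( a ) ) ⇒ T + a * ( ( a ) ) ⇒ F + a * ( ( a ) ) ⇒ ( E ) + a * ( ( a ) ) ⇒ ( T ) + a * ( ( a ) ) ⇒ ( F ) + a * ( ( a ) ) ⇒ ( a ) + a * ( ( a ) )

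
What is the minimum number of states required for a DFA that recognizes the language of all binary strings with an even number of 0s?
Language: binary strings with an even number of 0s
Lower bound (Myhill–Nerode): the prefixes ε, 0 are pairwise distinguishable:
  ε vs 0: suffix ε distinguishes them (ε has zero 0s (accepted), 0 has one 0 (rejected))
So any DFA needs at least 2 states.
Upper bound: a DFA with 2 states exists (one state per class above).
Minimum states: 2

Final answer: 2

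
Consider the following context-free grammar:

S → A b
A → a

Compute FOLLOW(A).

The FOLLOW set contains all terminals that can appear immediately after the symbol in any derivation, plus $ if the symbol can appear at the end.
A occurs only in S → A b, where it is immediately followed by the terminal b. So FOLLOW(A) = {b}.

Final answer: {b}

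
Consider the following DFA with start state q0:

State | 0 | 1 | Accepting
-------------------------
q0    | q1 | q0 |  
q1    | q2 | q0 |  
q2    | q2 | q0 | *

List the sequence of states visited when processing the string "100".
q0 → q0 → q1 → q2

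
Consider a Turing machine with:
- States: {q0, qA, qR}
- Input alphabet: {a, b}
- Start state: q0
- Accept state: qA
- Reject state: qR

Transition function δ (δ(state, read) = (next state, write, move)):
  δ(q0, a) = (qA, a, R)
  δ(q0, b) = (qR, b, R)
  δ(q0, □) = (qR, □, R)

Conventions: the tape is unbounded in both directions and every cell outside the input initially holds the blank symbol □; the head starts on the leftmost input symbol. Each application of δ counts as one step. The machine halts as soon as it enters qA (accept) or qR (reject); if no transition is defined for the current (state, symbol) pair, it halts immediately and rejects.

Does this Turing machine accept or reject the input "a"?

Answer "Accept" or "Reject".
Step 0: [q0]a (head at position 0)
Step 1: δ(q0, a) = (qA, a, R)  ⊢  a[qA]□ (head at position 1)
The machine is in qA, so it halts and accepts.

Final answer: Accept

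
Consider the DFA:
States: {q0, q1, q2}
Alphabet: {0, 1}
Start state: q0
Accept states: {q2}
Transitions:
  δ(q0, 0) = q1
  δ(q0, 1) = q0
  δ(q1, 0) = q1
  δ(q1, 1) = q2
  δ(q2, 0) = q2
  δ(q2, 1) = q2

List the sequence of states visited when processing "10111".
Starting at q0
Read '1': q0 -> q0
Read '0': q0 -> q1
Read '1': q1 -> q2
Read '1': q2 -> q2
Read '1': q2 -> q2

Final answer: q0 -> q0 -> q1 -> q2 -> q2 -> q2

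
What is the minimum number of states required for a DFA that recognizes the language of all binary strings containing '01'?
Language: binary strings containing '01'
Lower bound (Myhill–Nerode): the prefixes ε, 0, 01 are pairwise distinguishable:
  ε vs 01: suffix ε distinguishes them (ε is rejected, 01 is accepted)
  0 vs 01: suffix ε distinguishes them (0 is rejected, 01 is accepted)
  ε vs 0: suffix 1 distinguishes them (ε·1 = 1 is rejected, 0·1 = 01 is accepted)
So any DFA needs at least 3 states.
Upper bound: a DFA with 3 states exists (one state per class above: 'no progress', 'last symbol 0', and 'seen 01' (accepting sink)).
Minimum states: 3

Final answer: 3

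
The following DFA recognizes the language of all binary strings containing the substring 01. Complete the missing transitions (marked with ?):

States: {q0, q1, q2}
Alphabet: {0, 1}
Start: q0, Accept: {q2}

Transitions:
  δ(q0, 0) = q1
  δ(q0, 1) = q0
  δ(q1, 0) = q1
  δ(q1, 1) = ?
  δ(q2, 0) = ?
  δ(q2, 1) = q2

What each state remembers (consistent with the given transitions and accept states):
  q0: 01 not seen yet and the last symbol was not 0
  q1: 01 not seen yet and the last symbol was 0
  q2: the substring 01 has already been seen
Filling in the missing entries:
  δ(q1, 1): in q1 (01 not seen yet and the last symbol was 0), after reading 1 we have: the substring 01 has already been seen → q2
  δ(q2, 0): in q2 (the substring 01 has already been seen), after reading 0 we have: the substring 01 has already been seen → q2

Final answer: δ(q1, 1) = q2; δ(q2, 0) = q2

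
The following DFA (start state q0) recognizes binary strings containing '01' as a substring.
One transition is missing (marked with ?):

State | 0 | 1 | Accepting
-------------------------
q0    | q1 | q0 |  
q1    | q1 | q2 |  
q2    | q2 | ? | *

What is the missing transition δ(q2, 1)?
q2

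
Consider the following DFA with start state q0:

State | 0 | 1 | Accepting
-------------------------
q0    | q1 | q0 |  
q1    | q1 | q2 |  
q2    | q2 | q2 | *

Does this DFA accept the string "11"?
Start in q0.
Read '1': q0 → q0
Read '1': q0 → q0
Final state q0 is not accepting, so the string is rejected.

Final answer: No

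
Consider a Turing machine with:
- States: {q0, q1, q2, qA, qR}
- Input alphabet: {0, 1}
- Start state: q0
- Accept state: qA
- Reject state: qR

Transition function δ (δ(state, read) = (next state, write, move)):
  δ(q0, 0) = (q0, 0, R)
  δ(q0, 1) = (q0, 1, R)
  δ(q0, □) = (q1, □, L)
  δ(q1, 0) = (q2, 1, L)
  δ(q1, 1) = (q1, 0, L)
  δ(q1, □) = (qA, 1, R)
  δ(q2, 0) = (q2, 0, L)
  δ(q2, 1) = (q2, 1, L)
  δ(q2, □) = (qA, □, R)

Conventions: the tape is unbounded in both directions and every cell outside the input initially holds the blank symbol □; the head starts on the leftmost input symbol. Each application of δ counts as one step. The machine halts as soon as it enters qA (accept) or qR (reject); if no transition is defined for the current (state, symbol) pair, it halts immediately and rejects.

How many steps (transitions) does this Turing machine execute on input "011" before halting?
Step 0: [q0]011 (head at position 0)
Step 1: δ(q0, 0) = (q0, 0, R)  ⊢  0[q0]11 (head at position 1)
Step 2: δ(q0, 1) = (q0, 1, R)  ⊢  01[q0]1 (head at position 2)
Step 3: δ(q0, 1) = (q0, 1, R)  ⊢  011[q0]□ (head at position 3)
Step 4: δ(q0, □) = (q1, □, L)  ⊢  01[q1]1□ (head at position 2)
Step 5: δ(q1, 1) = (q1, 0, L)  ⊢  0[q1]10□ (head at position 1)
Step 6: δ(q1, 1) = (q1, 0, L)  ⊢  [q1]000□ (head at position 0)
Step 7: δ(q1, 0) = (q2, 1, L)  ⊢  [q2]□100□ (head at position -1)
Step 8: δ(q2, □) = (qA, □, R)  ⊢  □[qA]100□ (head at position 0)
The machine is in qA, so it halts and accepts.
Number of transitions executed: 8.

Final answer: 8 steps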